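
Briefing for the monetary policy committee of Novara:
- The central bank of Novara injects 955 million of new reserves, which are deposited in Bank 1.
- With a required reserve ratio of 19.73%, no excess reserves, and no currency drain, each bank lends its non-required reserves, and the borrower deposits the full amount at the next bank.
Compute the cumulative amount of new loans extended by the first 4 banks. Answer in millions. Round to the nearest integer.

2272 million

Bank i lends (1 − rr)^i of the original deposit: Bank 1 lends 955·0.8027 = 766.5785, Bank 2 lends 955·0.8027² ≈ 615.3326, and so on.
Summing a geometric series: total = 955·[0.8027·(1 − 0.8027^4) / (1 − 0.8027)] ≈ 2272.3141 million.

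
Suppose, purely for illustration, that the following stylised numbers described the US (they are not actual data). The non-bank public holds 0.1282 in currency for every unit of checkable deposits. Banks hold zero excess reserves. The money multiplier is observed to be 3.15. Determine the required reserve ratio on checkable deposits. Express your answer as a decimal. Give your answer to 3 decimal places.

Using m = 3.15. Since m = (1 + c)/(c + rr + e), the denominator satisfies c + rr + e = (1 + c)/m = (1 + 0.1282) / 3.15 ≈ 0.358159.
With c = 0.1282 and e = 0, the required reserve ratio on checkable deposits is 0.358159 − 0.1282 − 0 = 0.229959.

0.230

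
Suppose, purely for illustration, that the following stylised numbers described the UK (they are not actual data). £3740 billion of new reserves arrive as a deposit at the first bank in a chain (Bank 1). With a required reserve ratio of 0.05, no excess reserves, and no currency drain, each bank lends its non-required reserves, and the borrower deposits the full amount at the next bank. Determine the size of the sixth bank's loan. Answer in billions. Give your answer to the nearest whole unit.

Each bank lends a fraction (1 − rr) = 0.9500 of the deposit it receives, so Bank 6 receives 3740·0.9500^5 and lends 3740·0.9500^6 ≈ 2749.2437 billion.

£2749 billion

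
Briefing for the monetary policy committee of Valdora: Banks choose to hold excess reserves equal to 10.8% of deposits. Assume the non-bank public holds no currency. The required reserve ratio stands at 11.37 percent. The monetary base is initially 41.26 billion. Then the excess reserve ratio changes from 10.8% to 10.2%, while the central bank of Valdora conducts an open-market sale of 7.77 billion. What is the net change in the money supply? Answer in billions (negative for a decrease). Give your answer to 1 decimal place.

Before: m₁ = 1 / (0.1137 + 0.108) ≈ 4.5106, MB₁ = 41.26, so M₁ = 4.5106 × 41.26 ≈ 186.1074 billion.
After: m₂ = 1 / (0.1137 + 0.102) ≈ 4.6361, MB₂ = 41.26 − 7.77 = 33.49, so M₂ = 4.6361 × 33.49 ≈ 155.263 billion.
ΔM = M₂ − M₁ = 155.263 − 186.1074 = -30.8444 billion.

-30.8 billion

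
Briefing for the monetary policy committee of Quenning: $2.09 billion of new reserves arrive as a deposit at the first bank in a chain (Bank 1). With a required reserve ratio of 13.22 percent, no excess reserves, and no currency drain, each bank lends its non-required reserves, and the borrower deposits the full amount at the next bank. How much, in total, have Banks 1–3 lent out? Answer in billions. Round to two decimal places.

Bank i lends (1 − rr)^i of the original deposit: Bank 1 lends 2.09·0.8678 ≈ 1.8137, Bank 2 lends 2.09·0.8678² ≈ 1.5739, and so on.
Summing a geometric series: total = 2.09·[0.8678·(1 − 0.8678^3) / (1 − 0.8678)] ≈ 4.7535 billion.

$4.75 billion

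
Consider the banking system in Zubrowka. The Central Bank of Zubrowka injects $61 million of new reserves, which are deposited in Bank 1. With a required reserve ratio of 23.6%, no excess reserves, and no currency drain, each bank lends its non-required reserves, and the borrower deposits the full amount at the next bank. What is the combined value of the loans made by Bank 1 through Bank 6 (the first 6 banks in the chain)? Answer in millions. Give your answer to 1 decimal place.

Bank i lends (1 − rr)^i of the original deposit: Bank 1 lends 61·0.7640 = 46.6040, Bank 2 lends 61·0.7640² ≈ 35.6055, and so on.
Summing a geometric series: total = 61·[0.7640·(1 − 0.7640^6) / (1 − 0.7640)] ≈ 158.2036 million.

$158.2 million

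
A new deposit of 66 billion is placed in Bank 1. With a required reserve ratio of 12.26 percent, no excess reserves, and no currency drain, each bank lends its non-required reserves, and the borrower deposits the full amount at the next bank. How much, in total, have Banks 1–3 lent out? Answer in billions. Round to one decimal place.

Bank i lends (1 − rr)^i of the original deposit: Bank 1 lends 66·0.8774 = 57.9084, Bank 2 lends 66·0.8774² ≈ 50.8088, and so on.
Summing a geometric series: total = 66·[0.8774·(1 − 0.8774^3) / (1 − 0.8774)] ≈ 153.2969 billion.

153.3 billion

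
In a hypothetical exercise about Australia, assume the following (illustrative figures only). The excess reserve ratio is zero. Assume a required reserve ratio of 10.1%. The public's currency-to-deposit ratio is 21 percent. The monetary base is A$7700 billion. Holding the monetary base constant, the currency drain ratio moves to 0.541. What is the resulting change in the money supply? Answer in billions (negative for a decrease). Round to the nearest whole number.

-11476 billion

Initially m₁ = (1 + 0.21) / (0.101 + 0.21) ≈ 3.89068, so M₁ = 3.89068 × 7700 = 29958.236 billion.
After the change m₂ = (1 + 0.541) / (0.101 + 0.541) ≈ 2.40031, so M₂ = 2.40031 × 7700 = 18482.387 billion.
ΔM = M₂ − M₁ = 18482.387 − 29958.236 = -11475.849 billion.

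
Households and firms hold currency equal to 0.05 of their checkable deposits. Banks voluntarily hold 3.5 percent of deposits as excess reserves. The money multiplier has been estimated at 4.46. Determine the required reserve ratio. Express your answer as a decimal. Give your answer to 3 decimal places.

0.150

Using m = 4.46. Since m = (1 + c)/(c + rr + e), the denominator satisfies c + rr + e = (1 + c)/m = (1 + 0.05) / 4.46 ≈ 0.235426.
With c = 0.05 and e = 0.035, the required reserve ratio is 0.235426 − 0.05 − 0.035 = 0.150426.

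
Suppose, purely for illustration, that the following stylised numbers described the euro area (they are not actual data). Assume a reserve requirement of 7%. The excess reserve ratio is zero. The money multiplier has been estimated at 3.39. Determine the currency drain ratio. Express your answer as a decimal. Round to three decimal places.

0.319

Using m = 3.39. From m = (1 + c)/(c + rr + e), rearranging gives 1 + c = m·(c + rr + e), so c·(1 − m) = m·(rr + e) − 1.
Hence c = [m·(rr + e) − 1]/(1 − m) = [3.39 × (0.07 + 0) − 1] / (1 − 3.39) ≈ 0.319121.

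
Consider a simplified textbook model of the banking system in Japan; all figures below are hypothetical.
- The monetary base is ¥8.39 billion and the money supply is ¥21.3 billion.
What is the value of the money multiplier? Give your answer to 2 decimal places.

2.54

The money multiplier is m = M / MB = 21.3 / 8.39 ≈ 2.53874.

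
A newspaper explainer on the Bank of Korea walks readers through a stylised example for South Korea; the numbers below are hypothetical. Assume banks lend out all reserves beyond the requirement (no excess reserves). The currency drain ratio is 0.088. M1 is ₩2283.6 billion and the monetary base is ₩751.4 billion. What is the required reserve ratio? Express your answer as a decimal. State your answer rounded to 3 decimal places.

Using m = M/MB = 2283.6/751.4 ≈ 3.039127. Since m = (1 + c)/(c + rr + e), the denominator satisfies c + rr + e = (1 + c)/m = (1 + 0.088) / 3.039127 ≈ 0.357998.
With c = 0.088 and e = 0, the required reserve ratio is 0.357998 − 0.088 − 0 = 0.269998.

0.270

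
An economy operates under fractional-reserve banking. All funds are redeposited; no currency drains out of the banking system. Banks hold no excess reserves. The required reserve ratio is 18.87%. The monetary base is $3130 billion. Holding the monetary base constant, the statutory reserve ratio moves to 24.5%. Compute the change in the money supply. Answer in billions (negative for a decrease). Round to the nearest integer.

Initially m₁ = 1 / (0.1887) ≈ 5.29942, so M₁ = 5.29942 × 3130 = 16587.1846 billion.
After the change m₂ = 1 / (0.245) ≈ 4.08163, so M₂ = 4.08163 × 3130 = 12775.5019 billion.
ΔM = M₂ − M₁ = 12775.5019 − 16587.1846 = -3811.6827 billion.

-3812 billion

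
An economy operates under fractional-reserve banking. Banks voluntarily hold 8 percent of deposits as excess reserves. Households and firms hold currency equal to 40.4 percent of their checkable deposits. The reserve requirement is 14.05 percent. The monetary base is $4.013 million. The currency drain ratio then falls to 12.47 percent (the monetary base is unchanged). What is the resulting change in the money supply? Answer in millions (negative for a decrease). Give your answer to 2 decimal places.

Initially m₁ = (1 + 0.404) / (0.1405 + 0.08 + 0.404) ≈ 2.2482, so M₁ = 2.2482 × 4.013 ≈ 9.022 million.
After the change m₂ = (1 + 0.1247) / (0.1405 + 0.08 + 0.1247) ≈ 3.2581, so M₂ = 3.2581 × 4.013 ≈ 13.0748 million.
ΔM = M₂ − M₁ = 13.0748 − 9.022 = 4.0528 million.

$4.05 million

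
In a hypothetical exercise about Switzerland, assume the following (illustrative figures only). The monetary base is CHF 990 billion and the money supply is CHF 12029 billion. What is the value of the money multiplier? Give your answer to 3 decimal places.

The money multiplier is m = M / MB = 12029 / 990 ≈ 12.15051.

12.151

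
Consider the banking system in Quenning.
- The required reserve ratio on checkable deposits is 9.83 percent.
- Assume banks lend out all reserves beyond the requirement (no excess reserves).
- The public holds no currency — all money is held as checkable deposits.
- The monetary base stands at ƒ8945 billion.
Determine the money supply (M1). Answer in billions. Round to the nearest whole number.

With no currency drain or excess reserves, the money multiplier is m = 1/rr = 1/0.0983 ≈ 10.17294.
Money supply M = m × MB = 10.17294 × 8945 = 90996.9483 billion.

ƒ90997 billion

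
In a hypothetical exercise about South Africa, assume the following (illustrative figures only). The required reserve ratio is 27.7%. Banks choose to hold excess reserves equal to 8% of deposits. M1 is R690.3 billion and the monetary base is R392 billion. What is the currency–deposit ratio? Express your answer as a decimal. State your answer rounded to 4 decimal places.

Using m = M/MB = 690.3/392 ≈ 1.760969. From m = (1 + c)/(c + rr + e), rearranging gives 1 + c = m·(c + rr + e), so c·(1 − m) = m·(rr + e) − 1.
Hence c = [m·(rr + e) − 1]/(1 − m) = [1.760969 × (0.277 + 0.08) − 1] / (1 − 1.760969) ≈ 0.487975.

0.4880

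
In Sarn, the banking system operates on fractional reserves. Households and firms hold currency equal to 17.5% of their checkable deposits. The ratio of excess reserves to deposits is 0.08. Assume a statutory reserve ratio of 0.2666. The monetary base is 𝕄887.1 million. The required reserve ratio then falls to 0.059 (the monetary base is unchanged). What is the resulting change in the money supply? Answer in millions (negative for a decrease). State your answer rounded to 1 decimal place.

𝕄1321.2 million

Initially m₁ = (1 + 0.175) / (0.2666 + 0.08 + 0.175) ≈ 2.25268, so M₁ = 2.25268 × 887.1 ≈ 1998.3524 million.
After the change m₂ = (1 + 0.175) / (0.059 + 0.08 + 0.175) ≈ 3.74204, so M₂ = 3.74204 × 887.1 ≈ 3319.5637 million.
ΔM = M₂ − M₁ = 3319.5637 − 1998.3524 = 1321.2113 million.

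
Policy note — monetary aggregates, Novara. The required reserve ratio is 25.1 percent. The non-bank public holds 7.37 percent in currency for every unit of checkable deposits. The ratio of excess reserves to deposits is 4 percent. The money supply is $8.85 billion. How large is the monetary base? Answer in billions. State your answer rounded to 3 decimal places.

The money multiplier is m = (1 + c) / (rr + e + c) = (1 + 0.0737) / (0.251 + 0.04 + 0.0737) ≈ 2.94406.
MB = M / m = 8.85 / 2.94406 ≈ 3.0061 billion.

$3.006 billion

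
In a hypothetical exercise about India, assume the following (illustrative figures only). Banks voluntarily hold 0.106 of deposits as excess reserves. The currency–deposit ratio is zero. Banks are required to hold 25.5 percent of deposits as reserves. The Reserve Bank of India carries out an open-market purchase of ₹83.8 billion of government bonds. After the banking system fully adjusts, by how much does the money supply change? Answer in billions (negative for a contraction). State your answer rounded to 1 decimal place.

₹232.1 billion

The money multiplier is m = 1 / (rr + e) = 1 / (0.255 + 0.106) ≈ 2.7701.
The purchase adds 83.8 billion of base, so ΔM = m × ΔMB = 2.7701 × (+83.8) ≈ 232.1344 billion.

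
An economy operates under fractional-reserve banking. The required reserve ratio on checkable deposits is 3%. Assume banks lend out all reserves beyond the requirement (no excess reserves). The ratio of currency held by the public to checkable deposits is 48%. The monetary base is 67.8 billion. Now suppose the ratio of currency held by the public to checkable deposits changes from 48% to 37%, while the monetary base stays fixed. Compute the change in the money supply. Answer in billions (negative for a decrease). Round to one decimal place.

35.5 billion

Initially m₁ = (1 + 0.48) / (0.03 + 0.48) ≈ 2.9020, so M₁ = 2.9020 × 67.8 = 196.7556 billion.
After the change m₂ = (1 + 0.37) / (0.03 + 0.37) = 3.4250, so M₂ = 3.4250 × 67.8 = 232.215 billion.
ΔM = M₂ − M₁ = 232.215 − 196.7556 = 35.4594 billion.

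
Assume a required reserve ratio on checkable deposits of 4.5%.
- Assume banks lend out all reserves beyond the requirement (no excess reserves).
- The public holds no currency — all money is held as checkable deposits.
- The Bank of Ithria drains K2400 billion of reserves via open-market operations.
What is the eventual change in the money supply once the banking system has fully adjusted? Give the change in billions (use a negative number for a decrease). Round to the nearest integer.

-53333 billion

The simple money multiplier is m = 1/rr = 1/0.045 ≈ 22.22222.
An open-market sale reduces the monetary base by 2400 billion, so ΔM = m × ΔMB = 22.22222 × (−2400) = -53333.328 billion.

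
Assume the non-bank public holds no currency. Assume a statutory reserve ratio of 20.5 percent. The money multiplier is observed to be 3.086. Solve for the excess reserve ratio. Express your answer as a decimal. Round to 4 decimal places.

0.1190

Using m = 3.086. Since m = (1 + c)/(c + rr + e), the denominator satisfies c + rr + e = (1 + c)/m = (1 + 0) / 3.086 ≈ 0.324044.
With c = 0 and rr = 0.205, the excess reserve ratio is 0.324044 − 0 − 0.205 = 0.119044.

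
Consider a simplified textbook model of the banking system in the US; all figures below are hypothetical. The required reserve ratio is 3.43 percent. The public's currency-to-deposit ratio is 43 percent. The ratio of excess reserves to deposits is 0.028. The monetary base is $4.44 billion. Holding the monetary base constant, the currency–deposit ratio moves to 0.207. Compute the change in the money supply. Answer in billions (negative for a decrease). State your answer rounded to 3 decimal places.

Initially m₁ = (1 + 0.43) / (0.0343 + 0.028 + 0.43) ≈ 2.90473, so M₁ = 2.90473 × 4.44 ≈ 12.897 billion.
After the change m₂ = (1 + 0.207) / (0.0343 + 0.028 + 0.207) ≈ 4.48199, so M₂ = 4.48199 × 4.44 ≈ 19.9 billion.
ΔM = M₂ − M₁ = 19.9 − 12.897 = 7.003 billion.

$7.003 billion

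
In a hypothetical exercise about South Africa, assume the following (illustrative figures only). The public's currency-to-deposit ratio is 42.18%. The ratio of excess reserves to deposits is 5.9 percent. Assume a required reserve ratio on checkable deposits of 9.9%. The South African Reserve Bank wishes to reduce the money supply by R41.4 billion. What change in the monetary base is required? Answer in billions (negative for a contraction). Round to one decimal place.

The money multiplier is m = (1 + c) / (rr + e + c) = (1 + 0.4218) / (0.099 + 0.059 + 0.4218) ≈ 2.4522.
ΔMB = ΔM / m = (−41.4) / 2.4522 ≈ -16.8828 billion.

-16.9 billion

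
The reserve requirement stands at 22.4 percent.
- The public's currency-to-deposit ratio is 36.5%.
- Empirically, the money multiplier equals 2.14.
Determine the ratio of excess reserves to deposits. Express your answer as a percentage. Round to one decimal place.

Using m = 2.14. Since m = (1 + c)/(c + rr + e), the denominator satisfies c + rr + e = (1 + c)/m = (1 + 0.365) / 2.14 ≈ 0.637850.
With c = 0.365 and rr = 0.224, the ratio of excess reserves to deposits is 0.637850 − 0.365 − 0.224 = 0.04885.

4.9%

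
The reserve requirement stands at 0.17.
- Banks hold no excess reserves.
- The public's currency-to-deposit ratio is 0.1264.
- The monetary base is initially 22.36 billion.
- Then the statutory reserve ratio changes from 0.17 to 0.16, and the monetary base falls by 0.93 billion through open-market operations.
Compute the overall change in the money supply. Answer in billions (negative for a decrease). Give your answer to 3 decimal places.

Before: m₁ = (1 + 0.1264) / (0.17 + 0.1264) ≈ 3.800270, MB₁ = 22.36, so M₁ = 3.800270 × 22.36 ≈ 84.974 billion.
After: m₂ = (1 + 0.1264) / (0.16 + 0.1264) ≈ 3.932961, MB₂ = 22.36 − 0.93 = 21.43, so M₂ = 3.932961 × 21.43 ≈ 84.2834 billion.
ΔM = M₂ − M₁ = 84.2834 − 84.974 = -0.6906 billion.

-0.691 billion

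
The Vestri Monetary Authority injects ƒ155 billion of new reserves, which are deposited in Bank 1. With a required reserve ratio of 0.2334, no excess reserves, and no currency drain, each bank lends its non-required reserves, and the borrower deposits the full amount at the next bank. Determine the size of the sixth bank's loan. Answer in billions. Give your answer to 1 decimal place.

ƒ31.5 billion

Each bank lends a fraction (1 − rr) = 0.7666 of the deposit it receives, so Bank 6 receives 155·0.7666^5 and lends 155·0.7666^6 ≈ 31.4590 billion.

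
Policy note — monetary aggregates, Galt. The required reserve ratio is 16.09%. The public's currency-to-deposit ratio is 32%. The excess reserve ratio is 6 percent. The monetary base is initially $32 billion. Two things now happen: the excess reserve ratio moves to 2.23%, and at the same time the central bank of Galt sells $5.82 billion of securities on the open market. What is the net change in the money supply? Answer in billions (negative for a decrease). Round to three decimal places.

Before: m₁ = (1 + 0.32) / (0.1609 + 0.06 + 0.32) ≈ 2.440377, MB₁ = 32, so M₁ = 2.440377 × 32 ≈ 78.0921 billion.
After: m₂ = (1 + 0.32) / (0.1609 + 0.0223 + 0.32) ≈ 2.623211, MB₂ = 32 − 5.82 = 26.18, so M₂ = 2.623211 × 26.18 ≈ 68.6757 billion.
ΔM = M₂ − M₁ = 68.6757 − 78.0921 = -9.4164 billion.

-9.416 billion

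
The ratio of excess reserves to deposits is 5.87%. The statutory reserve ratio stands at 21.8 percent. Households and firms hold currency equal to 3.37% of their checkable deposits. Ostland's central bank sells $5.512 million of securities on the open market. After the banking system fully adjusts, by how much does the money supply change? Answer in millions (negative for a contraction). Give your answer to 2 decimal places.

The money multiplier is m = (1 + c) / (rr + e + c) = (1 + 0.0337) / (0.218 + 0.0587 + 0.0337) ≈ 3.3302.
The sale removes 5.512 million of base, so ΔM = m × ΔMB = 3.3302 × (−5.512) ≈ -18.3561 million.

-18.36 million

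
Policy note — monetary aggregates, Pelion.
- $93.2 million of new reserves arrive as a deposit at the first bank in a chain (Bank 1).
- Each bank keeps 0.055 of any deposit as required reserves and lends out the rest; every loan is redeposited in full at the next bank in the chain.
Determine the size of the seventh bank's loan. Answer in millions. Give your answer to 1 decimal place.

$62.7 million

Each bank lends a fraction (1 − rr) = 0.9450 of the deposit it receives, so Bank 7 receives 93.2·0.9450^6 and lends 93.2·0.9450^7 ≈ 62.7247 million.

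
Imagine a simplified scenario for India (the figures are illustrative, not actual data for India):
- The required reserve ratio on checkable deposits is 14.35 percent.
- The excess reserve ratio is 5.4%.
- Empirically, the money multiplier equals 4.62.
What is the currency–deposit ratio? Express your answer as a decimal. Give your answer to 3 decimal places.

0.024

Using m = 4.62. From m = (1 + c)/(c + rr + e), rearranging gives 1 + c = m·(c + rr + e), so c·(1 − m) = m·(rr + e) − 1.
Hence c = [m·(rr + e) − 1]/(1 − m) = [4.62 × (0.1435 + 0.054) − 1] / (1 − 4.62) ≈ 0.024185.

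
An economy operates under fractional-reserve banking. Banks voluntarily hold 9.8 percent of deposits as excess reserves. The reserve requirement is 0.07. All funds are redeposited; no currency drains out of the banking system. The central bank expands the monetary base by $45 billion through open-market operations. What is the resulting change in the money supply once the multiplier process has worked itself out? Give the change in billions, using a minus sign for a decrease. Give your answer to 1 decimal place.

The money multiplier is m = 1 / (rr + e) = 1 / (0.07 + 0.098) ≈ 5.9524.
The purchase adds 45 billion of base, so ΔM = m × ΔMB = 5.9524 × (+45) = 267.858 billion.

$267.9 billion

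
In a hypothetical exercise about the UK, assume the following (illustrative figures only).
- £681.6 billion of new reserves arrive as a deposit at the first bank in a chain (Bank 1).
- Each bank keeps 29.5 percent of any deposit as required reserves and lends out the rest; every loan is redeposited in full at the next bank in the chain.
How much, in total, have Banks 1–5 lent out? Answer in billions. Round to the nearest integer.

Bank i lends (1 − rr)^i of the original deposit: Bank 1 lends 681.6·0.7050 = 480.5280, Bank 2 lends 681.6·0.7050² ≈ 338.7722, and so on.
Summing a geometric series: total = 681.6·[0.7050·(1 − 0.7050^5) / (1 − 0.7050)] ≈ 1345.2196 billion.

£1345 billion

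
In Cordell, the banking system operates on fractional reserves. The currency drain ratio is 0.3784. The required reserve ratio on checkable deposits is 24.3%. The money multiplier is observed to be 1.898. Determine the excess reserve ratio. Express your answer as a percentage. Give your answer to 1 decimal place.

Using m = 1.898. Since m = (1 + c)/(c + rr + e), the denominator satisfies c + rr + e = (1 + c)/m = (1 + 0.3784) / 1.898 ≈ 0.726238.
With c = 0.3784 and rr = 0.243, the excess reserve ratio is 0.726238 − 0.3784 − 0.243 = 0.104838.

10.5%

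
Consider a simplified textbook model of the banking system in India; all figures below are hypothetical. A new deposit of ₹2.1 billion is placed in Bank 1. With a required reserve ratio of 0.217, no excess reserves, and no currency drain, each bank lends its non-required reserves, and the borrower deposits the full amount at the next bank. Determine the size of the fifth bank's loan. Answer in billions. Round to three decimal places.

₹0.618 billion

Each bank lends a fraction (1 − rr) = 0.7830 of the deposit it receives, so Bank 5 receives 2.1·0.7830^4 and lends 2.1·0.7830^5 ≈ 0.6181 billion.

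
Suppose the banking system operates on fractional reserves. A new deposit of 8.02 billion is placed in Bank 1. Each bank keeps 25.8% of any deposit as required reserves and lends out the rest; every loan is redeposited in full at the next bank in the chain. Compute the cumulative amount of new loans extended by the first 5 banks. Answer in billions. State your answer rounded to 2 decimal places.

17.88 billion

Bank i lends (1 − rr)^i of the original deposit: Bank 1 lends 8.02·0.7420 ≈ 5.9508, Bank 2 lends 8.02·0.7420² ≈ 4.4155, and so on.
Summing a geometric series: total = 8.02·[0.7420·(1 − 0.7420^5) / (1 − 0.7420)] ≈ 17.8775 billion.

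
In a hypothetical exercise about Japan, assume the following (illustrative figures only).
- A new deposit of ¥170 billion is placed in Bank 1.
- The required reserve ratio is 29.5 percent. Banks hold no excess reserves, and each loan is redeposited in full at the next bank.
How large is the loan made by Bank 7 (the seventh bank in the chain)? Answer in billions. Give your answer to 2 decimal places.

¥14.72 billion

Each bank lends a fraction (1 − rr) = 0.7050 of the deposit it receives, so Bank 7 receives 170·0.7050^6 and lends 170·0.7050^7 ≈ 14.7154 billion.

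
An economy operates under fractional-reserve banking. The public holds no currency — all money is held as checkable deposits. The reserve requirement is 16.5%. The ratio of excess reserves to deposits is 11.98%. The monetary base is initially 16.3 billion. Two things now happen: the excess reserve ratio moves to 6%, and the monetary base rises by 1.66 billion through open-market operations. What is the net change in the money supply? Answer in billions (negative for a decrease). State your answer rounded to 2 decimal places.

22.59 billion

Before: m₁ = 1 / (0.165 + 0.1198) ≈ 3.51124, MB₁ = 16.3, so M₁ = 3.51124 × 16.3 ≈ 57.2332 billion.
After: m₂ = 1 / (0.165 + 0.06) ≈ 4.44444, MB₂ = 16.3 + 1.66 = 17.96, so M₂ = 4.44444 × 17.96 ≈ 79.8221 billion.
ΔM = M₂ − M₁ = 79.8221 − 57.2332 = 22.5889 billion.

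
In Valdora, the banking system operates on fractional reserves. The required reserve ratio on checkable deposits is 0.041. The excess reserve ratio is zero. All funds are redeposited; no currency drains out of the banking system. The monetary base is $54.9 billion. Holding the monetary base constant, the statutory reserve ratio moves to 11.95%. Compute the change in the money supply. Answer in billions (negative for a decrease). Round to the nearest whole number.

Initially m₁ = 1 / (0.041) ≈ 24.3902, so M₁ = 24.3902 × 54.9 ≈ 1339.022 billion.
After the change m₂ = 1 / (0.1195) ≈ 8.3682, so M₂ = 8.3682 × 54.9 ≈ 459.4142 billion.
ΔM = M₂ − M₁ = 459.4142 − 1339.022 = -879.6078 billion.

-880 billion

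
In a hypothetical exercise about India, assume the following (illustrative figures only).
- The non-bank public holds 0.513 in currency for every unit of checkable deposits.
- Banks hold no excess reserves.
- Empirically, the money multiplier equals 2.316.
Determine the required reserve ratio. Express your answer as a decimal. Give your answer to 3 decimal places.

Using m = 2.316. Since m = (1 + c)/(c + rr + e), the denominator satisfies c + rr + e = (1 + c)/m = (1 + 0.513) / 2.316 ≈ 0.653282.
With c = 0.513 and e = 0, the required reserve ratio is 0.653282 − 0.513 − 0 = 0.140282.

0.140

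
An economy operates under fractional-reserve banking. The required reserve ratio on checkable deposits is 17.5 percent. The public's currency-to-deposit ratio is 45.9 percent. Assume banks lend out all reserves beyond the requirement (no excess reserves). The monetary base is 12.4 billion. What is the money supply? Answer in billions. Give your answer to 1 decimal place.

The money multiplier is m = (1 + c) / (rr + c) = (1 + 0.459) / (0.175 + 0.459) ≈ 2.3013.
So M = m × MB = 2.3013 × 12.4 ≈ 28.5361 billion.

28.5 billion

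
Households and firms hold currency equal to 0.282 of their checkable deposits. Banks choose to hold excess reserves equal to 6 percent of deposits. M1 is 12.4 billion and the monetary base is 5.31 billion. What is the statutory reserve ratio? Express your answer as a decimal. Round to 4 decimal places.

0.2070

Using m = M/MB = 12.4/5.31 ≈ 2.335217. Since m = (1 + c)/(c + rr + e), the denominator satisfies c + rr + e = (1 + c)/m = (1 + 0.282) / 2.335217 ≈ 0.548985.
With c = 0.282 and e = 0.06, the statutory reserve ratio is 0.548985 − 0.282 − 0.06 = 0.206985.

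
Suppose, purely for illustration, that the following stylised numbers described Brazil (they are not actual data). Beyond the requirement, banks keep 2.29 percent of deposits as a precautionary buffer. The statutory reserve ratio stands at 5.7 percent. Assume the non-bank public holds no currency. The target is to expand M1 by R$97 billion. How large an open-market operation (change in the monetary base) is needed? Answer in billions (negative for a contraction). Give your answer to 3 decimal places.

R$7.750 billion

The money multiplier is m = 1 / (rr + e) = 1 / (0.057 + 0.0229) ≈ 12.515645.
ΔMB = ΔM / m = (+97) / 12.515645 ≈ 7.7503 billion.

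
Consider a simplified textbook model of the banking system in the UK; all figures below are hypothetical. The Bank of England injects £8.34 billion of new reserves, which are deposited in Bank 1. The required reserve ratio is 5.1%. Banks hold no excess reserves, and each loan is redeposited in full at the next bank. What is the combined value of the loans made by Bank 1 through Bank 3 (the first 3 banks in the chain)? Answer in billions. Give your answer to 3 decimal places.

Bank i lends (1 − rr)^i of the original deposit: Bank 1 lends 8.34·0.9490 ≈ 7.9147, Bank 2 lends 8.34·0.9490² ≈ 7.5110, and so on.
Summing a geometric series: total = 8.34·[0.9490·(1 − 0.9490^3) / (1 − 0.9490)] ≈ 22.5536 billion.

£22.554 billion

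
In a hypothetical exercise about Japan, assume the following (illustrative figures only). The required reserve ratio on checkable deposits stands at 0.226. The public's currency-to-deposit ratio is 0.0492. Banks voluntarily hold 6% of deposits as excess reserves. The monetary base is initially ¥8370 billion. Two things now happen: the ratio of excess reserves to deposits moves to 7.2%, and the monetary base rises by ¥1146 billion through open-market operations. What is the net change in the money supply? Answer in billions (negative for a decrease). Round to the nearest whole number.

¥2558 billion

Before: m₁ = (1 + 0.0492) / (0.226 + 0.06 + 0.0492) ≈ 3.13007, MB₁ = 8370, so M₁ = 3.13007 × 8370 = 26198.6859 billion.
After: m₂ = (1 + 0.0492) / (0.226 + 0.072 + 0.0492) ≈ 3.02189, MB₂ = 8370 + 1146 = 9516, so M₂ = 3.02189 × 9516 ≈ 28756.3052 billion.
ΔM = M₂ − M₁ = 28756.3052 − 26198.6859 = 2557.6193 billion.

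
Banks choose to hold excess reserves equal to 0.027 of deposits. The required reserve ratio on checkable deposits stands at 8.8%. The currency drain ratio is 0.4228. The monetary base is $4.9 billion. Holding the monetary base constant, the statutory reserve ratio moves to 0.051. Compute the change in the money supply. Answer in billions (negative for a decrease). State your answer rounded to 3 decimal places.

$0.958 billion

Initially m₁ = (1 + 0.4228) / (0.088 + 0.027 + 0.4228) ≈ 2.64559, so M₁ = 2.64559 × 4.9 ≈ 12.9634 billion.
After the change m₂ = (1 + 0.4228) / (0.051 + 0.027 + 0.4228) ≈ 2.84105, so M₂ = 2.84105 × 4.9 ≈ 13.9211 billion.
ΔM = M₂ − M₁ = 13.9211 − 12.9634 = 0.9577 billion.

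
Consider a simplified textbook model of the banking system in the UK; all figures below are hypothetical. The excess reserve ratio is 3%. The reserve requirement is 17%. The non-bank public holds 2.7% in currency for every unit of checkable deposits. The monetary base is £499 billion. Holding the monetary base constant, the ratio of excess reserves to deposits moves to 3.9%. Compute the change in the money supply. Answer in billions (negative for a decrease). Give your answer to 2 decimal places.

-86.09 billion

Initially m₁ = (1 + 0.027) / (0.17 + 0.03 + 0.027) ≈ 4.524229, so M₁ = 4.524229 × 499 ≈ 2257.5903 billion.
After the change m₂ = (1 + 0.027) / (0.17 + 0.039 + 0.027) ≈ 4.351695, so M₂ = 4.351695 × 499 ≈ 2171.4958 billion.
ΔM = M₂ − M₁ = 2171.4958 − 2257.5903 = -86.0945 billion.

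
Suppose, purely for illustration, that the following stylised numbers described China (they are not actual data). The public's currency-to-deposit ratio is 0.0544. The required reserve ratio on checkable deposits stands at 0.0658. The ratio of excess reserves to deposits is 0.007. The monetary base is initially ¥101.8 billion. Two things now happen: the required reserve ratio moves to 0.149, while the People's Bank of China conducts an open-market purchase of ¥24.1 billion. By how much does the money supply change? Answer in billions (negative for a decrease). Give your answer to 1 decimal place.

-212.9 billion

Before: m₁ = (1 + 0.0544) / (0.0658 + 0.007 + 0.0544) ≈ 8.28931, MB₁ = 101.8, so M₁ = 8.28931 × 101.8 ≈ 843.8518 billion.
After: m₂ = (1 + 0.0544) / (0.149 + 0.007 + 0.0544) ≈ 5.01141, MB₂ = 101.8 + 24.1 = 125.9, so M₂ = 5.01141 × 125.9 ≈ 630.9365 billion.
ΔM = M₂ − M₁ = 630.9365 − 843.8518 = -212.9153 billion.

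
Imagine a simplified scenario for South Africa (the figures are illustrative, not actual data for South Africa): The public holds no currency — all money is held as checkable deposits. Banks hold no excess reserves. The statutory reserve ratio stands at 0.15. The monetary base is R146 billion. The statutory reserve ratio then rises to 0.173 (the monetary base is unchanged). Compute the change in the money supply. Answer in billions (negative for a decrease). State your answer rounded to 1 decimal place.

Initially m₁ = 1 / (0.15) ≈ 6.66667, so M₁ = 6.66667 × 146 ≈ 973.3338 billion.
After the change m₂ = 1 / (0.173) ≈ 5.78035, so M₂ = 5.78035 × 146 = 843.9311 billion.
ΔM = M₂ − M₁ = 843.9311 − 973.3338 = -129.4027 billion.

-129.4 billion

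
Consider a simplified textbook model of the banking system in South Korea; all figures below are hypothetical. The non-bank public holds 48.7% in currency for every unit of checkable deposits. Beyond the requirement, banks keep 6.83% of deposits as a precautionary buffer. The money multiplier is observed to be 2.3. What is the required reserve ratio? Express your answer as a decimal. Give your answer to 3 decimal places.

Using m = 2.3. Since m = (1 + c)/(c + rr + e), the denominator satisfies c + rr + e = (1 + c)/m = (1 + 0.487) / 2.3 ≈ 0.646522.
With c = 0.487 and e = 0.0683, the required reserve ratio is 0.646522 − 0.487 − 0.0683 = 0.091222.

0.091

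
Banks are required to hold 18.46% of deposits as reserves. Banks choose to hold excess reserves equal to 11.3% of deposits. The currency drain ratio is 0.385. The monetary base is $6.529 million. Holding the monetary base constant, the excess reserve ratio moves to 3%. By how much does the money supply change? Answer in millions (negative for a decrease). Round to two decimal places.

Initially m₁ = (1 + 0.385) / (0.1846 + 0.113 + 0.385) ≈ 2.0290, so M₁ = 2.0290 × 6.529 ≈ 13.2473 million.
After the change m₂ = (1 + 0.385) / (0.1846 + 0.03 + 0.385) ≈ 2.3099, so M₂ = 2.3099 × 6.529 ≈ 15.0813 million.
ΔM = M₂ − M₁ = 15.0813 − 13.2473 = 1.834 million.

$1.83 million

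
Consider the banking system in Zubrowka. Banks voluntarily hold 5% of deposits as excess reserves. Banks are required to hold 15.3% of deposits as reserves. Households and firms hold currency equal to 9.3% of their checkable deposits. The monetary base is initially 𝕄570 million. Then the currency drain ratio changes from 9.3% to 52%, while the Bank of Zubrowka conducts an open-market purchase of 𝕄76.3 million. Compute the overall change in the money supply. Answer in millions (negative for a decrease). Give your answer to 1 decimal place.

-746.0 million

Before: m₁ = (1 + 0.093) / (0.153 + 0.05 + 0.093) ≈ 3.69257, MB₁ = 570, so M₁ = 3.69257 × 570 = 2104.7649 million.
After: m₂ = (1 + 0.52) / (0.153 + 0.05 + 0.52) ≈ 2.10235, MB₂ = 570 + 76.3 = 646.3, so M₂ = 2.10235 × 646.3 ≈ 1358.7488 million.
ΔM = M₂ − M₁ = 1358.7488 − 2104.7649 = -746.0161 million.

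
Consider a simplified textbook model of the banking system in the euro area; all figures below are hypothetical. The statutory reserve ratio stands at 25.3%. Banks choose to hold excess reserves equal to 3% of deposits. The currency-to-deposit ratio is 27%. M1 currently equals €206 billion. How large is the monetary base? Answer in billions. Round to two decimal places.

€89.70 billion

The money multiplier is m = (1 + c) / (rr + e + c) = (1 + 0.27) / (0.253 + 0.03 + 0.27) ≈ 2.296564.
MB = M / m = 206 / 2.296564 ≈ 89.6992 billion.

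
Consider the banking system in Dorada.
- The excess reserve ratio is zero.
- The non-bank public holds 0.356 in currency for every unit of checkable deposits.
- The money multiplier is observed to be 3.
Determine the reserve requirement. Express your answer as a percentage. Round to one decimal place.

9.6%

Using m = 3. Since m = (1 + c)/(c + rr + e), the denominator satisfies c + rr + e = (1 + c)/m = (1 + 0.356) / 3 = 0.452000.
With c = 0.356 and e = 0, the reserve requirement is 0.452000 − 0.356 − 0 = 0.096.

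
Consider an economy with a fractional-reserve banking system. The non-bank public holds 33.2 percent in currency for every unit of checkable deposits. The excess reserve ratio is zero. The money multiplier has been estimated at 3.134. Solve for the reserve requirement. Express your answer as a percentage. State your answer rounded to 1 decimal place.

9.3%

Using m = 3.134. Since m = (1 + c)/(c + rr + e), the denominator satisfies c + rr + e = (1 + c)/m = (1 + 0.332) / 3.134 ≈ 0.425016.
With c = 0.332 and e = 0, the reserve requirement is 0.425016 − 0.332 − 0 = 0.093016.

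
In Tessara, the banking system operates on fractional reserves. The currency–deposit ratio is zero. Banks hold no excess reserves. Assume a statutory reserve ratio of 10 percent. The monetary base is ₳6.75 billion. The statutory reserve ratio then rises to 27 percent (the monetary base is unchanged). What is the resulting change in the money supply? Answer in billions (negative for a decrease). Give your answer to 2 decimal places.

Initially m₁ = 1 / (0.1) = 10, so M₁ = 10 × 6.75 = 67.5 billion.
After the change m₂ = 1 / (0.27) ≈ 3.7037, so M₂ = 3.7037 × 6.75 ≈ 25 billion.
ΔM = M₂ − M₁ = 25 − 67.5 = -42.5 billion.

-42.50 billion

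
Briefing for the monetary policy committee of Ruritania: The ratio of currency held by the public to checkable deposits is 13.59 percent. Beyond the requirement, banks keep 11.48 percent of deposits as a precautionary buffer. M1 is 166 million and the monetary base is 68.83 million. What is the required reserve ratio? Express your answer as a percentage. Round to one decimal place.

22.0%

Using m = M/MB = 166/68.83 ≈ 2.411739. Since m = (1 + c)/(c + rr + e), the denominator satisfies c + rr + e = (1 + c)/m = (1 + 0.1359) / 2.411739 ≈ 0.470988.
With c = 0.1359 and e = 0.1148, the required reserve ratio is 0.470988 − 0.1359 − 0.1148 = 0.220288.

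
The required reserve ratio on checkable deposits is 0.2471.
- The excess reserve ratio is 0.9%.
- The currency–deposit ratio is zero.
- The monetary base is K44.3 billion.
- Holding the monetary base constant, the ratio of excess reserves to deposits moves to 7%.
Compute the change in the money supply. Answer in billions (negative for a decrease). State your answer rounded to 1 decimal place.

Initially m₁ = 1 / (0.2471 + 0.009) ≈ 3.9047, so M₁ = 3.9047 × 44.3 ≈ 172.9782 billion.
After the change m₂ = 1 / (0.2471 + 0.07) ≈ 3.1536, so M₂ = 3.1536 × 44.3 ≈ 139.7045 billion.
ΔM = M₂ − M₁ = 139.7045 − 172.9782 = -33.2737 billion.

-33.3 billion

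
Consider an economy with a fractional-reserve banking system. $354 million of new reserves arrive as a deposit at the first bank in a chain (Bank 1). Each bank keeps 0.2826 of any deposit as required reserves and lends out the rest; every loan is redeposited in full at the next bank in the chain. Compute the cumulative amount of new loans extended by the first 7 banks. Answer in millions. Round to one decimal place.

Bank i lends (1 − rr)^i of the original deposit: Bank 1 lends 354·0.7174 = 253.9596, Bank 2 lends 354·0.7174² ≈ 182.1906, and so on.
Summing a geometric series: total = 354·[0.7174·(1 − 0.7174^7) / (1 − 0.7174)] ≈ 810.7674 million.

$810.8 million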